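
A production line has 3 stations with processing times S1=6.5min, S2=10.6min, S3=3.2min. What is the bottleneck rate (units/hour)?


Bottleneck = longest station time
Station times: [6.5, 10.6, 3.2]
Max = 10.6 min
Rate = 60 / 10.6
= 5.66 units/hour (bottleneck: 10.6min)


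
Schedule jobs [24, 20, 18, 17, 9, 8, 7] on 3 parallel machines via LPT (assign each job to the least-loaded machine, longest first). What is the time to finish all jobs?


Jobs (LPT sorted): [24, 20, 18, 17, 9, 8, 7]
Machines: 3
  J=24 → Machine 1 (load: 0+24=24)
  J=20 → Machine 2 (load: 0+20=20)
  J=18 → Machine 3 (load: 0+18=18)
  J=17 → Machine 3 (load: 18+17=35)
  J=9 → Machine 2 (load: 20+9=29)
  J=8 → Machine 1 (load: 24+8=32)
  J=7 → Machine 2 (load: 29+7=36)
Machine loads: [32, 36, 35]
Makespan = max = 36 time units


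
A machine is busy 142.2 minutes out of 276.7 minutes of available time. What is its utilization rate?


Utilization = busy / total × 100
= 142.2 / 276.7 × 100
= 51.4%


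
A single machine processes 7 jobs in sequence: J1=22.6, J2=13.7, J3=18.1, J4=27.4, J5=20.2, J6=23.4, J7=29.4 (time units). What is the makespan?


Sequential makespan: sum all processing times
= 22.6 + 13.7 + 18.1 + 27.4 + 20.2 + 23.4 + 29.4
= 154.8 time units


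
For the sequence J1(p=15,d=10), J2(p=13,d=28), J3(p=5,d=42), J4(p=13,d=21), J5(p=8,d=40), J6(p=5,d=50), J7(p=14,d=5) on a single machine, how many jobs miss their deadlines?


Completion vs due date:
  J1: C=15, d=10 → TARDY
  J2: C=28, d=28 → on time
  J3: C=33, d=42 → on time
  J4: C=46, d=21 → TARDY
  J5: C=54, d=40 → TARDY
  J6: C=59, d=50 → TARDY
  J7: C=73, d=5 → TARDY
Tardy jobs: J1, J4, J5, J6, J7
Count = 5


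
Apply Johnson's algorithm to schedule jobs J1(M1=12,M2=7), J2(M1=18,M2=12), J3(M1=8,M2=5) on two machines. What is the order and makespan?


Johnson's rule:
Group 1 (M1≤M2, sort by M1): []
Group 2 (M1>M2, sort desc M2): ['J2', 'J1', 'J3']
Sequence: J2 → J1 → J3
Makespan calculation:
  J2: M1 done=18, M2 done=30
  J1: M1 done=30, M2 done=37
  J3: M1 done=38, M2 done=43
= Sequence: J2 → J1 → J3, Makespan: 43


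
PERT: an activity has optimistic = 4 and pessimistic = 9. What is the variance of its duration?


σ² = ((p - o) / 6)² = (p - o)² / 36
= (9 - 4)² / 36
= 5² / 36
= 25 / 36
= 0.6944


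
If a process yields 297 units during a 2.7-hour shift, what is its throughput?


Throughput = units / time
= 297 / 2.7
= 110.0 units/hour


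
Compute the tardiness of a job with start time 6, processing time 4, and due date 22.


Completion = start + processing = 6 + 4 = 10
Tardiness = max(0, C - d) = max(0, 10 - 22)
= max(0, -12)
= 0


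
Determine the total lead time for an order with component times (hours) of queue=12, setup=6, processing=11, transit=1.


Lead time = queue + setup + processing + transit
= 12 + 6 + 11 + 1
= 30 hours


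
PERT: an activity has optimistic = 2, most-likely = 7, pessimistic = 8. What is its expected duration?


te = (o + 4m + p) / 6
= (2 + 4×7 + 8) / 6
= (2 + 28 + 8) / 6
= 38 / 6
= 6.33


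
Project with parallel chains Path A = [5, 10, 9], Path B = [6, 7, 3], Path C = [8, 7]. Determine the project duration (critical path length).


Path A: 5 + 10 + 9 = 24
Path B: 6 + 7 + 3 = 16
Path C: 8 + 7 = 15
Critical path = longest = max(24, 16, 15)
= 24 (Path A)


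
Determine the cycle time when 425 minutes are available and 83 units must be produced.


Cycle time = available time / demand
= 425 / 83
= 5.12 min/unit


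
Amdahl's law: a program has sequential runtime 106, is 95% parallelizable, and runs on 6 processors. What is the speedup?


Amdahl's law: T_p = T × ((1-p) + p/N)
= 106 × ((1-0.95) + 0.95/6)
= 106 × (0.05 + 0.1583)
= 106 × 0.2083
= 22.08
Speedup = 106/22.08
= 4.80×


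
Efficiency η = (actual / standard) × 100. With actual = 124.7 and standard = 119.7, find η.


Efficiency = (actual / standard) × 100
= (124.7 / 119.7) × 100
= 104.2%


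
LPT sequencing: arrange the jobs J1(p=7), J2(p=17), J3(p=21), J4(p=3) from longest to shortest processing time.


LPT: sort by longest processing time first
  J3: p=21
  J2: p=17
  J1: p=7
  J4: p=3
Order: J3 → J2 → J1 → J4


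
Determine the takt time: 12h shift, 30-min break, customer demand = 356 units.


Available = 12×60 - 30 = 690 min
Takt time = 690 / 356
= 1.94 min/unit


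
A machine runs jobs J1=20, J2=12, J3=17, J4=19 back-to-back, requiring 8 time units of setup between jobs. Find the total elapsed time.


Makespan = Σ processing + (n-1) × setup
= (20 + 12 + 17 + 19) + (4-1)×8
= 68 + 24
= 92 time units


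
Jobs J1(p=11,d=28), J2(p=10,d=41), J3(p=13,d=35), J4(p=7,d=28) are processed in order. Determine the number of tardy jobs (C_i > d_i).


Completion vs due date:
  J1: C=11, d=28 → on time
  J2: C=21, d=41 → on time
  J3: C=34, d=35 → on time
  J4: C=41, d=28 → TARDY
Tardy jobs: J4
Count = 1


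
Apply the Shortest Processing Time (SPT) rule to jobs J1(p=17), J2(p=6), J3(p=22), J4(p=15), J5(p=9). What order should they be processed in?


SPT: sort by shortest processing time
  J2: p=6
  J5: p=9
  J4: p=15
  J1: p=17
  J3: p=22
Order: J2 → J5 → J4 → J1 → J3


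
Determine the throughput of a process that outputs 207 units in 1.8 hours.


Throughput = units / time
= 207 / 1.8
= 115.0 units/hour


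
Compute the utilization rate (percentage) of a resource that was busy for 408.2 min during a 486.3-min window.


Utilization = busy / total × 100
= 408.2 / 486.3 × 100
= 83.9%


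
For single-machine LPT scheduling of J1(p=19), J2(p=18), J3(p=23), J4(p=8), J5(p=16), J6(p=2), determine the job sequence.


LPT: sort by longest processing time first
  J3: p=23
  J1: p=19
  J2: p=18
  J5: p=16
  J4: p=8
  J6: p=2
Order: J3 → J1 → J2 → J5 → J4 → J6


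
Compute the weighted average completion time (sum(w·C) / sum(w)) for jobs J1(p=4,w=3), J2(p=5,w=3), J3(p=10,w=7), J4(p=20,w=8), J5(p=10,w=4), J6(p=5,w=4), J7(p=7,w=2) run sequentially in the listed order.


Completion times:
  J1: C=4, w×C=3×4=12
  J2: C=9, w×C=3×9=27
  J3: C=19, w×C=7×19=133
  J4: C=39, w×C=8×39=312
  J5: C=49, w×C=4×49=196
  J6: C=54, w×C=4×54=216
  J7: C=61, w×C=2×61=122
Sum w×C = 1018
Sum w = 31
Weighted avg = 1018/31
= 32.84


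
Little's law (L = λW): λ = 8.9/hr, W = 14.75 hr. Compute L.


Little's law: L = λ × W
= 8.9 × 14.75
= 131.28


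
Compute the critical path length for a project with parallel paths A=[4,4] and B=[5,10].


Path A: 4 + 4 = 8
Path B: 5 + 10 = 15
Critical path = longest = max(8, 15)
= 15 (Path B)


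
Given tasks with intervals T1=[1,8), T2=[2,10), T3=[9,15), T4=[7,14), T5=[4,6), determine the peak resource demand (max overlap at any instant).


Check each time point for overlaps:
  t=4: 3 tasks active (T1, T2, T5)
Max concurrent = 3


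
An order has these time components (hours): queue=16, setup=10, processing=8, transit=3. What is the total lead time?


Lead time = queue + setup + processing + transit
= 16 + 10 + 8 + 3
= 37 hours


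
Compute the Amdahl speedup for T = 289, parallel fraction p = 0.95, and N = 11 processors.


Amdahl's law: T_p = T × ((1-p) + p/N)
= 289 × ((1-0.95) + 0.95/11)
= 289 × (0.05 + 0.0864)
= 289 × 0.1364
= 39.41
Speedup = 289/39.41
= 7.33×


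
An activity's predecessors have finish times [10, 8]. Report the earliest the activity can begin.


ES = max of all predecessor completion times
Predecessors: [10, 8]
ES = max(10, 8)
= 10


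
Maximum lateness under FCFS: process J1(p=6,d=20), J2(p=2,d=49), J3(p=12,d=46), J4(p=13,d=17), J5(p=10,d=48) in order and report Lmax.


Lateness per job (L = C - d):
  J1: C=6, d=20, L=-14
  J2: C=8, d=49, L=-41
  J3: C=20, d=46, L=-26
  J4: C=33, d=17, L=16
  J5: C=43, d=48, L=-5
Lmax = max(-14, -41, -26, 16, -5)
= 16


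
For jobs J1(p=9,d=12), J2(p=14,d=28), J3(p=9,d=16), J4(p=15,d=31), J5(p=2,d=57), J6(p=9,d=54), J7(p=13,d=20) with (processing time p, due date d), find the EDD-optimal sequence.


EDD: sort by earliest due date
  J1: d=12, p=9
  J3: d=16, p=9
  J7: d=20, p=13
  J2: d=28, p=14
  J4: d=31, p=15
  J6: d=54, p=9
  J5: d=57, p=2
Order: J1 → J3 → J7 → J2 → J4 → J6 → J5


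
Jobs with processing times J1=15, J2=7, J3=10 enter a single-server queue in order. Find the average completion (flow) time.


Completion times:
  J1: completes at 15
  J2: completes at 22
  J3: completes at 32
Sum = 69
Average = 69/3
= 23.00


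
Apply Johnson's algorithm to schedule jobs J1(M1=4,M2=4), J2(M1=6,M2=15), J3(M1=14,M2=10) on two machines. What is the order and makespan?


Johnson's rule:
Group 1 (M1≤M2, sort by M1): ['J1', 'J2']
Group 2 (M1>M2, sort desc M2): ['J3']
Sequence: J1 → J2 → J3
Makespan calculation:
  J1: M1 done=4, M2 done=8
  J2: M1 done=10, M2 done=25
  J3: M1 done=24, M2 done=35
= Sequence: J1 → J2 → J3, Makespan: 35


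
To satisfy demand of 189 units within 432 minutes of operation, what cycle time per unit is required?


Cycle time = available time / demand
= 432 / 189
= 2.29 min/unit


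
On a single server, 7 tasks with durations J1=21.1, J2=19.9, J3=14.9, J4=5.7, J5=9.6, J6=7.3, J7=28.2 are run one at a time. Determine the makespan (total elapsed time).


Sequential makespan: sum all processing times
= 21.1 + 19.9 + 14.9 + 5.7 + 9.6 + 7.3 + 28.2
= 106.7 time units


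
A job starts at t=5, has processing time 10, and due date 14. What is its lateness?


Completion = 5 + 10 = 15
Lateness = C - d = 15 - 14
= 1


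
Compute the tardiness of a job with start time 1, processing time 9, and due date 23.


Completion = start + processing = 1 + 9 = 10
Tardiness = max(0, C - d) = max(0, 10 - 23)
= max(0, -13)
= 0


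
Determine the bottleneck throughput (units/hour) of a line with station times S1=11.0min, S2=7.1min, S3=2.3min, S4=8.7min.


Bottleneck = longest station time
Station times: [11.0, 7.1, 2.3, 8.7]
Max = 11.0 min
Rate = 60 / 11.0
= 5.45 units/hour (bottleneck: 11.0min)


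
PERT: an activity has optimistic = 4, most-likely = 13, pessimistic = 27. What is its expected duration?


te = (o + 4m + p) / 6
= (4 + 4×13 + 27) / 6
= (4 + 52 + 27) / 6
= 83 / 6
= 13.83


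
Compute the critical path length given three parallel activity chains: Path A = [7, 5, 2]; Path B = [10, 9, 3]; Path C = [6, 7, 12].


Path A: 7 + 5 + 2 = 14
Path B: 10 + 9 + 3 = 22
Path C: 6 + 7 + 12 = 25
Critical path = longest = max(14, 22, 25)
= 25 (Path C)


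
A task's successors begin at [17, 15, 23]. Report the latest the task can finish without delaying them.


LF = min of all successor start times
Successors start at: [17, 15, 23]
LF = min(17, 15, 23)
= 15


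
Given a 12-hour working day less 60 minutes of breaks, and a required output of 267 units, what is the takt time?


Available = 12×60 - 60 = 660 min
Takt time = 660 / 267
= 2.47 min/unit


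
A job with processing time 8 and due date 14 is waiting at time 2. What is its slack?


Slack = due - current_time - processing
= 14 - 2 - 8
= 4


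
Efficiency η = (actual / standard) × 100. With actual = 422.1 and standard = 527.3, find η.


Efficiency = (actual / standard) × 100
= (422.1 / 527.3) × 100
= 80.0%


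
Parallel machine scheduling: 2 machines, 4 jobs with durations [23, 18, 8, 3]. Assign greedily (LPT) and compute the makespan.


Jobs (LPT sorted): [23, 18, 8, 3]
Machines: 2
  J=23 → Machine 1 (load: 0+23=23)
  J=18 → Machine 2 (load: 0+18=18)
  J=8 → Machine 2 (load: 18+8=26)
  J=3 → Machine 1 (load: 23+3=26)
Machine loads: [26, 26]
Makespan = max = 26 time units


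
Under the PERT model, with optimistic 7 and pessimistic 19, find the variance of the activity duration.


σ² = ((p - o) / 6)² = (p - o)² / 36
= (19 - 7)² / 36
= 12² / 36
= 144 / 36
= 4.0000


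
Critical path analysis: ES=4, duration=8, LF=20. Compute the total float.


EF = ES + duration = 4 + 8 = 12
LS = LF - duration = 20 - 8 = 12
Total Float = LF - EF = 20 - 12
(or LS - ES = 12 - 4)
= 8


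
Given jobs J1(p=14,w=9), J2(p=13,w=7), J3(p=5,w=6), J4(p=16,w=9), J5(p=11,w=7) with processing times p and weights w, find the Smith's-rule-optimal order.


WSPT (Smith's rule): sort by p/w ascending
  J3: p/w = 5/6 = 0.833
  J1: p/w = 14/9 = 1.556
  J5: p/w = 11/7 = 1.571
  J4: p/w = 16/9 = 1.778
  J2: p/w = 13/7 = 1.857
Order: J3 → J1 → J5 → J4 → J2


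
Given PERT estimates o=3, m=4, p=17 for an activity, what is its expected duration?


te = (o + 4m + p) / 6
= (3 + 4×4 + 17) / 6
= (3 + 16 + 17) / 6
= 36 / 6
= 6.00


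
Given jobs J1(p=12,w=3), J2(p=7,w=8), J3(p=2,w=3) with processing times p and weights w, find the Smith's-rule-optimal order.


WSPT (Smith's rule): sort by p/w ascending
  J3: p/w = 2/3 = 0.667
  J2: p/w = 7/8 = 0.875
  J1: p/w = 12/3 = 4.000
Order: J3 → J2 → J1


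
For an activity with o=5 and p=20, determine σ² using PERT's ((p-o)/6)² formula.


σ² = ((p - o) / 6)² = (p - o)² / 36
= (20 - 5)² / 36
= 15² / 36
= 225 / 36
= 6.2500


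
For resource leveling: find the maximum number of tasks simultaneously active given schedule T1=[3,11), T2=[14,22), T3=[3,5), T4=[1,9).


Check each time point for overlaps:
  t=3: 3 tasks active (T1, T3, T4)
Max concurrent = 3


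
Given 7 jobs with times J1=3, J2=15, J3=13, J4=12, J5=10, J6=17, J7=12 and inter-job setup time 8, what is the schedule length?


Makespan = Σ processing + (n-1) × setup
= (3 + 15 + 13 + 12 + 10 + 17 + 12) + (7-1)×8
= 82 + 48
= 130 time units


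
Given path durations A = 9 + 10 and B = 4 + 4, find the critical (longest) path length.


Path A: 9 + 10 = 19
Path B: 4 + 4 = 8
Critical path = longest = max(19, 8)
= 19 (Path A)


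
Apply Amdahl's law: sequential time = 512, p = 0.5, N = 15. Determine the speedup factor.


Amdahl's law: T_p = T × ((1-p) + p/N)
= 512 × ((1-0.5) + 0.5/15)
= 512 × (0.50 + 0.0333)
= 512 × 0.5333
= 273.07
Speedup = 512/273.07
= 1.88×


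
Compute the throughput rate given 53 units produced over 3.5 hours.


Throughput = units / time
= 53 / 3.5
= 15.1 units/hour


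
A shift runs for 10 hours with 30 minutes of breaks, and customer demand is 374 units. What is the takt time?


Available = 10×60 - 30 = 570 min
Takt time = 570 / 374
= 1.52 min/unit


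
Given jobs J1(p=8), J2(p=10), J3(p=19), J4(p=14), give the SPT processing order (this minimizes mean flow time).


SPT: sort by shortest processing time
  J1: p=8
  J2: p=10
  J4: p=14
  J3: p=19
Order: J1 → J2 → J4 → J3


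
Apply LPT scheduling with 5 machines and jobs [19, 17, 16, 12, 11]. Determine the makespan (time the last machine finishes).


Jobs (LPT sorted): [19, 17, 16, 12, 11]
Machines: 5
  J=19 → Machine 1 (load: 0+19=19)
  J=17 → Machine 2 (load: 0+17=17)
  J=16 → Machine 3 (load: 0+16=16)
  J=12 → Machine 4 (load: 0+12=12)
  J=11 → Machine 5 (load: 0+11=11)
Machine loads: [19, 17, 16, 12, 11]
Makespan = max = 19 time units


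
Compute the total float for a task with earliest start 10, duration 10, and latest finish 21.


EF = ES + duration = 10 + 10 = 20
LS = LF - duration = 21 - 10 = 11
Total Float = LF - EF = 21 - 20
(or LS - ES = 11 - 10)
= 1


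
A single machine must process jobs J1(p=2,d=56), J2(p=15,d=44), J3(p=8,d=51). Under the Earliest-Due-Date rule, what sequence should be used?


EDD: sort by earliest due date
  J2: d=44, p=15
  J3: d=51, p=8
  J1: d=56, p=2
Order: J2 → J3 → J1


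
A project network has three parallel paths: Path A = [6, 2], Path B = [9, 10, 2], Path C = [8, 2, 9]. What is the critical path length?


Path A: 6 + 2 = 8
Path B: 9 + 10 + 2 = 21
Path C: 8 + 2 + 9 = 19
Critical path = longest = max(8, 21, 19)
= 21 (Path B)


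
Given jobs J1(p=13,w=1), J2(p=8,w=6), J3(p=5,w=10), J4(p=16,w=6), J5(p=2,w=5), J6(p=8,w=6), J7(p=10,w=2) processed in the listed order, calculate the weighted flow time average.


Completion times:
  J1: C=13, w×C=1×13=13
  J2: C=21, w×C=6×21=126
  J3: C=26, w×C=10×26=260
  J4: C=42, w×C=6×42=252
  J5: C=44, w×C=5×44=220
  J6: C=52, w×C=6×52=312
  J7: C=62, w×C=2×62=124
Sum w×C = 1307
Sum w = 36
Weighted avg = 1307/36
= 36.31


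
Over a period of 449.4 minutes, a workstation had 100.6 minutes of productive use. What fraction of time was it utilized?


Utilization = busy / total × 100
= 100.6 / 449.4 × 100
= 22.4%


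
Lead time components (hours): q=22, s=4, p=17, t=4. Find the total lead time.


Lead time = queue + setup + processing + transit
= 22 + 4 + 17 + 4
= 47 hours


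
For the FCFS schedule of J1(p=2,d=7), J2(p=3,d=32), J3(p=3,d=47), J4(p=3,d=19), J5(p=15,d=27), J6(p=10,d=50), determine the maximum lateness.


Lateness per job (L = C - d):
  J1: C=2, d=7, L=-5
  J2: C=5, d=32, L=-27
  J3: C=8, d=47, L=-39
  J4: C=11, d=19, L=-8
  J5: C=26, d=27, L=-1
  J6: C=36, d=50, L=-14
Lmax = max(-5, -27, -39, -8, -1, -14)
= -1


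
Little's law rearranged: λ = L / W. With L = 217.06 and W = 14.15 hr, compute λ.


Little's law: L = λW → λ = L / W
= 217.06 / 14.15
= 15.34 per hour


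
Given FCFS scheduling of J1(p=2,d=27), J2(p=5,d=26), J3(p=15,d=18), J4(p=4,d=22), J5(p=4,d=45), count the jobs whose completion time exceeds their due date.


Completion vs due date:
  J1: C=2, d=27 → on time
  J2: C=7, d=26 → on time
  J3: C=22, d=18 → TARDY
  J4: C=26, d=22 → TARDY
  J5: C=30, d=45 → on time
Tardy jobs: J3, J4
Count = 2


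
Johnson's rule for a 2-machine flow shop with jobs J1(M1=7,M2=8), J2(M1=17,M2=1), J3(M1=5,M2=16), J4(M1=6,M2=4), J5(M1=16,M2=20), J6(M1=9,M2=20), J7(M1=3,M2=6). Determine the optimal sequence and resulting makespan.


Johnson's rule:
Group 1 (M1≤M2, sort by M1): ['J7', 'J3', 'J1', 'J6', 'J5']
Group 2 (M1>M2, sort desc M2): ['J4', 'J2']
Sequence: J7 → J3 → J1 → J6 → J5 → J4 → J2
Makespan calculation:
  J7: M1 done=3, M2 done=9
  J3: M1 done=8, M2 done=25
  J1: M1 done=15, M2 done=33
  J6: M1 done=24, M2 done=53
  J5: M1 done=40, M2 done=73
  J4: M1 done=46, M2 done=77
  J2: M1 done=63, M2 done=78
= Sequence: J7 → J3 → J1 → J6 → J5 → J4 → J2, Makespan: 78


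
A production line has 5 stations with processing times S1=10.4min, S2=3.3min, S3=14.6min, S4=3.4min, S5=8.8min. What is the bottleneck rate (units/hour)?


Bottleneck = longest station time
Station times: [10.4, 3.3, 14.6, 3.4, 8.8]
Max = 14.6 min
Rate = 60 / 14.6
= 4.11 units/hour (bottleneck: 14.6min)


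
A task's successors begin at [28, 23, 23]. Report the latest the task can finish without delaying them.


LF = min of all successor start times
Successors start at: [28, 23, 23]
LF = min(28, 23, 23)
= 23


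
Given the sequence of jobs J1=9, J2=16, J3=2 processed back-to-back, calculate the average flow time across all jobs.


Completion times:
  J1: completes at 9
  J2: completes at 25
  J3: completes at 27
Sum = 61
Average = 61/3
= 20.33


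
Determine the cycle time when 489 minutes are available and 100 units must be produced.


Cycle time = available time / demand
= 489 / 100
= 4.89 min/unit


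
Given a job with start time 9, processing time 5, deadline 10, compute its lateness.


Completion = 9 + 5 = 14
Lateness = C - d = 14 - 10
= 4


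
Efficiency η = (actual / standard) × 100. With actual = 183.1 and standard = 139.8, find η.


Efficiency = (actual / standard) × 100
= (183.1 / 139.8) × 100
= 131.0%


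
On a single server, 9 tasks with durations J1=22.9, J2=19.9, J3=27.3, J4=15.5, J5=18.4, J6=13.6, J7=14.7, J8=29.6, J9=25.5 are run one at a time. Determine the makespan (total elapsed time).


Sequential makespan: sum all processing times
= 22.9 + 19.9 + 27.3 + 15.5 + 18.4 + 13.6 + 14.7 + 29.6 + 25.5
= 187.4 time units


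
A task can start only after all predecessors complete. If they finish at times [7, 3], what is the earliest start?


ES = max of all predecessor completion times
Predecessors: [7, 3]
ES = max(7, 3)
= 7


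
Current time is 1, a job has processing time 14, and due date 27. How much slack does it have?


Slack = due - current_time - processing
= 27 - 1 - 14
= 12


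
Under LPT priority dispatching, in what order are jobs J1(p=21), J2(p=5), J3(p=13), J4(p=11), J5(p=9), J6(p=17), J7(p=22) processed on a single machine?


LPT: sort by longest processing time first
  J7: p=22
  J1: p=21
  J6: p=17
  J3: p=13
  J4: p=11
  J5: p=9
  J2: p=5
Order: J7 → J1 → J6 → J3 → J4 → J5 → J2


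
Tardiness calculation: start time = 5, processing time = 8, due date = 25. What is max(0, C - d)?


Completion = start + processing = 5 + 8 = 13
Tardiness = max(0, C - d) = max(0, 13 - 25)
= max(0, -12)
= 0


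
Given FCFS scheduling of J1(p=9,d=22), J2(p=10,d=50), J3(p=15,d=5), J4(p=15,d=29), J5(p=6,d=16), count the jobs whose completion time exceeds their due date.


Completion vs due date:
  J1: C=9, d=22 → on time
  J2: C=19, d=50 → on time
  J3: C=34, d=5 → TARDY
  J4: C=49, d=29 → TARDY
  J5: C=55, d=16 → TARDY
Tardy jobs: J3, J4, J5
Count = 3


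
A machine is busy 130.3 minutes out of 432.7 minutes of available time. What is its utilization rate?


Utilization = busy / total × 100
= 130.3 / 432.7 × 100
= 30.1%


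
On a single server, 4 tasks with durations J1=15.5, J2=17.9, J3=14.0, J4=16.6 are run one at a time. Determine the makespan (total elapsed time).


Sequential makespan: sum all processing times
= 15.5 + 17.9 + 14.0 + 16.6
= 64.0 time units


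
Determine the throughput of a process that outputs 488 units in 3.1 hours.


Throughput = units / time
= 488 / 3.1
= 157.4 units/hour


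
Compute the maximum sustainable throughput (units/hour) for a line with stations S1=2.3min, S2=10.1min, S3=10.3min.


Bottleneck = longest station time
Station times: [2.3, 10.1, 10.3]
Max = 10.3 min
Rate = 60 / 10.3
= 5.83 units/hour (bottleneck: 10.3min)


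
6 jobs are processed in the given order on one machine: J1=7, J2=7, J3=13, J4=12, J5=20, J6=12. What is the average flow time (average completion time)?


Completion times:
  J1: completes at 7
  J2: completes at 14
  J3: completes at 27
  J4: completes at 39
  J5: completes at 59
  J6: completes at 71
Sum = 217
Average = 217/6
= 36.17


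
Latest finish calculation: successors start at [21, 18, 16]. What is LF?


LF = min of all successor start times
Successors start at: [21, 18, 16]
LF = min(21, 18, 16)
= 16


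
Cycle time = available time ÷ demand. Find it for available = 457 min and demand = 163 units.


Cycle time = available time / demand
= 457 / 163
= 2.80 min/unit


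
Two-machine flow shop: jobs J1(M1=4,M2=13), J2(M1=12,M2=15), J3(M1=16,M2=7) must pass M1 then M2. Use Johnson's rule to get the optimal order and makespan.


Johnson's rule:
Group 1 (M1≤M2, sort by M1): ['J1', 'J2']
Group 2 (M1>M2, sort desc M2): ['J3']
Sequence: J1 → J2 → J3
Makespan calculation:
  J1: M1 done=4, M2 done=17
  J2: M1 done=16, M2 done=32
  J3: M1 done=32, M2 done=39
= Sequence: J1 → J2 → J3, Makespan: 39


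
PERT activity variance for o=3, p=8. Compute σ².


σ² = ((p - o) / 6)² = (p - o)² / 36
= (8 - 3)² / 36
= 5² / 36
= 25 / 36
= 0.6944


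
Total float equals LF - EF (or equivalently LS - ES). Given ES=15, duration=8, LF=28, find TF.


EF = ES + duration = 15 + 8 = 23
LS = LF - duration = 28 - 8 = 20
Total Float = LF - EF = 28 - 23
(or LS - ES = 20 - 15)
= 5


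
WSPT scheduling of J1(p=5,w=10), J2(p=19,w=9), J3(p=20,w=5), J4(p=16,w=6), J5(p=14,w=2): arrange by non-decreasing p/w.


WSPT (Smith's rule): sort by p/w ascending
  J1: p/w = 5/10 = 0.500
  J2: p/w = 19/9 = 2.111
  J4: p/w = 16/6 = 2.667
  J3: p/w = 20/5 = 4.000
  J5: p/w = 14/2 = 7.000
Order: J1 → J2 → J4 → J3 → J5


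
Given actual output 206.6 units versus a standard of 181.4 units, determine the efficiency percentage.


Efficiency = (actual / standard) × 100
= (206.6 / 181.4) × 100
= 113.9%


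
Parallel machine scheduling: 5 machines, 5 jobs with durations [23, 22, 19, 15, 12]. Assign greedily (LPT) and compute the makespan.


Jobs (LPT sorted): [23, 22, 19, 15, 12]
Machines: 5
  J=23 → Machine 1 (load: 0+23=23)
  J=22 → Machine 2 (load: 0+22=22)
  J=19 → Machine 3 (load: 0+19=19)
  J=15 → Machine 4 (load: 0+15=15)
  J=12 → Machine 5 (load: 0+12=12)
Machine loads: [23, 22, 19, 15, 12]
Makespan = max = 23 time units


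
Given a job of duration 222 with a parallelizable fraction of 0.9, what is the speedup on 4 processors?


Amdahl's law: T_p = T × ((1-p) + p/N)
= 222 × ((1-0.9) + 0.9/4)
= 222 × (0.10 + 0.2250)
= 222 × 0.3250
= 72.15
Speedup = 222/72.15
= 3.08×


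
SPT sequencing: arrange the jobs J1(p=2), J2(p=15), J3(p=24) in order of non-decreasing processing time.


SPT: sort by shortest processing time
  J1: p=2
  J2: p=15
  J3: p=24
Order: J1 → J2 → J3


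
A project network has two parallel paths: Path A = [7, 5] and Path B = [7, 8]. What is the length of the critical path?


Path A: 7 + 5 = 12
Path B: 7 + 8 = 15
Critical path = longest = max(12, 15)
= 15 (Path B)


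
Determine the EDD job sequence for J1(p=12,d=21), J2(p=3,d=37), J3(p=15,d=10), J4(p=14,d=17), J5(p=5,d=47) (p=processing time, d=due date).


EDD: sort by earliest due date
  J3: d=10, p=15
  J4: d=17, p=14
  J1: d=21, p=12
  J2: d=37, p=3
  J5: d=47, p=5
Order: J3 → J4 → J1 → J2 → J5


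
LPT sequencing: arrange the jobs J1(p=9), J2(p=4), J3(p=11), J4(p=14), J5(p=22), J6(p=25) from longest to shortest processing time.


LPT: sort by longest processing time first
  J6: p=25
  J5: p=22
  J4: p=14
  J3: p=11
  J1: p=9
  J2: p=4
Order: J6 → J5 → J4 → J3 → J1 → J2


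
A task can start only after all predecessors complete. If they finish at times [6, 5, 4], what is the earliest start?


ES = max of all predecessor completion times
Predecessors: [6, 5, 4]
ES = max(6, 5, 4)
= 6


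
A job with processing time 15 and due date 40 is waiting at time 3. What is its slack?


Slack = due - current_time - processing
= 40 - 3 - 15
= 22


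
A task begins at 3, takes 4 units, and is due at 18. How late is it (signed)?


Completion = 3 + 4 = 7
Lateness = C - d = 7 - 18
= -11


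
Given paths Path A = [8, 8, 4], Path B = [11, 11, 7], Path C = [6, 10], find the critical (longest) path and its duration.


Path A: 8 + 8 + 4 = 20
Path B: 11 + 11 + 7 = 29
Path C: 6 + 10 = 16
Critical path = longest = max(20, 29, 16)
= 29 (Path B)


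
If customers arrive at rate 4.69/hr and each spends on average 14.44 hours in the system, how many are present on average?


Little's law: L = λ × W
= 4.69 × 14.44
= 67.72


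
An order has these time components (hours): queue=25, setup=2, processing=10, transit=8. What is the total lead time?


Lead time = queue + setup + processing + transit
= 25 + 2 + 10 + 8
= 45 hours


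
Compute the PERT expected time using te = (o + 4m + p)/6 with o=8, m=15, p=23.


te = (o + 4m + p) / 6
= (8 + 4×15 + 23) / 6
= (8 + 60 + 23) / 6
= 91 / 6
= 15.17


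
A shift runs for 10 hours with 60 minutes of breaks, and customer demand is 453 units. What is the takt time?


Available = 10×60 - 60 = 540 min
Takt time = 540 / 453
= 1.19 min/unit


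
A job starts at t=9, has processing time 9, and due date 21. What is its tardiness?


Completion = start + processing = 9 + 9 = 18
Tardiness = max(0, C - d) = max(0, 18 - 21)
= max(0, -3)
= 0


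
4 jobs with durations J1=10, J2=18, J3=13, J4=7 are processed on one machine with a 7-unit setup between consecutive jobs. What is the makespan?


Makespan = Σ processing + (n-1) × setup
= (10 + 18 + 13 + 7) + (4-1)×7
= 48 + 21
= 69 time units


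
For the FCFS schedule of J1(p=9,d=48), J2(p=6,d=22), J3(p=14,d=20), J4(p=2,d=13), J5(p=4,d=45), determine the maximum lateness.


Lateness per job (L = C - d):
  J1: C=9, d=48, L=-39
  J2: C=15, d=22, L=-7
  J3: C=29, d=20, L=9
  J4: C=31, d=13, L=18
  J5: C=35, d=45, L=-10
Lmax = max(-39, -7, 9, 18, -10)
= 18


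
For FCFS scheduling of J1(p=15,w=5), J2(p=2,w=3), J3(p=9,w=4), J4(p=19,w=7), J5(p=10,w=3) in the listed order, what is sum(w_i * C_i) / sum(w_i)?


Completion times:
  J1: C=15, w×C=5×15=75
  J2: C=17, w×C=3×17=51
  J3: C=26, w×C=4×26=104
  J4: C=45, w×C=7×45=315
  J5: C=55, w×C=3×55=165
Sum w×C = 710
Sum w = 22
Weighted avg = 710/22
= 32.27


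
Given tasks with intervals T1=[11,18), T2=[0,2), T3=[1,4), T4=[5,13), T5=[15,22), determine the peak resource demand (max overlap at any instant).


Check each time point for overlaps:
  t=1: 2 tasks active (T2, T3)
Max concurrent = 2


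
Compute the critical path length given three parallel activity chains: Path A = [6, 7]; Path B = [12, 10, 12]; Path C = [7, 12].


Path A: 6 + 7 = 13
Path B: 12 + 10 + 12 = 34
Path C: 7 + 12 = 19
Critical path = longest = max(13, 34, 19)
= 34 (Path B)


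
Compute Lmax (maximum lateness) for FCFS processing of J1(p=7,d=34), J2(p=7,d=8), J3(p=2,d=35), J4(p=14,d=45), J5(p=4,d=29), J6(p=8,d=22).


Lateness per job (L = C - d):
  J1: C=7, d=34, L=-27
  J2: C=14, d=8, L=6
  J3: C=16, d=35, L=-19
  J4: C=30, d=45, L=-15
  J5: C=34, d=29, L=5
  J6: C=42, d=22, L=20
Lmax = max(-27, 6, -19, -15, 5, 20)
= 20


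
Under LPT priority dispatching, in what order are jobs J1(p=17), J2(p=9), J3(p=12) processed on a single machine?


LPT: sort by longest processing time first
  J1: p=17
  J3: p=12
  J2: p=9
Order: J1 → J3 → J2


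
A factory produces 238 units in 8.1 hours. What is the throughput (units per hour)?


Throughput = units / time
= 238 / 8.1
= 29.4 units/hour


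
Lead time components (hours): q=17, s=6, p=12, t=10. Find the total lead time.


Lead time = queue + setup + processing + transit
= 17 + 6 + 12 + 10
= 45 hours


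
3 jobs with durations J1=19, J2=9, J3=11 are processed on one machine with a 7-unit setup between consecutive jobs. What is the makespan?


Makespan = Σ processing + (n-1) × setup
= (19 + 9 + 11) + (3-1)×7
= 39 + 14
= 53 time units


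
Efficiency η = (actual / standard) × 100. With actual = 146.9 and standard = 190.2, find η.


Efficiency = (actual / standard) × 100
= (146.9 / 190.2) × 100
= 77.2%


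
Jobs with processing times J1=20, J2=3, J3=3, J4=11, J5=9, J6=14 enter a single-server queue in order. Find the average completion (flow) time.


Completion times:
  J1: completes at 20
  J2: completes at 23
  J3: completes at 26
  J4: completes at 37
  J5: completes at 46
  J6: completes at 60
Sum = 212
Average = 212/6
= 35.33


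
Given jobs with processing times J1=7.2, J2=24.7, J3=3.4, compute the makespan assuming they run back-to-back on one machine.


Sequential makespan: sum all processing times
= 7.2 + 24.7 + 3.4
= 35.3 time units


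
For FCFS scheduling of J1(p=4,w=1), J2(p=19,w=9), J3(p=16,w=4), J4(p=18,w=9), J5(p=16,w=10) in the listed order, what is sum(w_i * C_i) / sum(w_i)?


Completion times:
  J1: C=4, w×C=1×4=4
  J2: C=23, w×C=9×23=207
  J3: C=39, w×C=4×39=156
  J4: C=57, w×C=9×57=513
  J5: C=73, w×C=10×73=730
Sum w×C = 1610
Sum w = 33
Weighted avg = 1610/33
= 48.79


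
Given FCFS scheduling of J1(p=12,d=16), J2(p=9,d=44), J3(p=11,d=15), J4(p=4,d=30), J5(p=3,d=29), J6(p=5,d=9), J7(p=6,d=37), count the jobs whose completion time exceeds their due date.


Completion vs due date:
  J1: C=12, d=16 → on time
  J2: C=21, d=44 → on time
  J3: C=32, d=15 → TARDY
  J4: C=36, d=30 → TARDY
  J5: C=39, d=29 → TARDY
  J6: C=44, d=9 → TARDY
  J7: C=50, d=37 → TARDY
Tardy jobs: J3, J4, J5, J6, J7
Count = 5


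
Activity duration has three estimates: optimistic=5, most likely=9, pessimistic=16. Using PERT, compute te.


te = (o + 4m + p) / 6
= (5 + 4×9 + 16) / 6
= (5 + 36 + 16) / 6
= 57 / 6
= 9.50


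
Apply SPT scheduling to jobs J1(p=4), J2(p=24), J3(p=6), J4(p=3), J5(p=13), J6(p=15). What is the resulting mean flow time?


SPT order: J4 → J1 → J3 → J5 → J6 → J2
Completion times:
  J4: C=3
  J1: C=7
  J3: C=13
  J5: C=26
  J6: C=41
  J2: C=65
Sum = 155, n = 6
Mean flow = 155/6
= 25.83


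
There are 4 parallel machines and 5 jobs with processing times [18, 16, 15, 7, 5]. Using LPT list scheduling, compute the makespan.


Jobs (LPT sorted): [18, 16, 15, 7, 5]
Machines: 4
  J=18 → Machine 1 (load: 0+18=18)
  J=16 → Machine 2 (load: 0+16=16)
  J=15 → Machine 3 (load: 0+15=15)
  J=7 → Machine 4 (load: 0+7=7)
  J=5 → Machine 4 (load: 7+5=12)
Machine loads: [18, 16, 15, 12]
Makespan = max = 18 time units


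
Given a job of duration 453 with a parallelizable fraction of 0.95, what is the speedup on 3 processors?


Amdahl's law: T_p = T × ((1-p) + p/N)
= 453 × ((1-0.95) + 0.95/3)
= 453 × (0.05 + 0.3167)
= 453 × 0.3667
= 166.10
Speedup = 453/166.10
= 2.73×


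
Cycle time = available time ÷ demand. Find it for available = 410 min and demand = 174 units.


Cycle time = available time / demand
= 410 / 174
= 2.36 min/unit


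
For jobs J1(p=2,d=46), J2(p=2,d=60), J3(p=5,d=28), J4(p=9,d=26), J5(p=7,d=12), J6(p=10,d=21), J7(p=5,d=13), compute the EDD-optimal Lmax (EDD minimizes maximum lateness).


EDD order: J5 → J7 → J6 → J4 → J3 → J1 → J2
Completion and lateness:
  J5: C=7, d=12, L=7-12=-5
  J7: C=12, d=13, L=12-13=-1
  J6: C=22, d=21, L=22-21=1
  J4: C=31, d=26, L=31-26=5
  J3: C=36, d=28, L=36-28=8
  J1: C=38, d=46, L=38-46=-8
  J2: C=40, d=60, L=40-60=-20
Lmax = max(-5, -1, 1, 5, 8, -8, -20)
= 8


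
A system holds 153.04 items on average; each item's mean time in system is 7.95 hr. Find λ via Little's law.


Little's law: L = λW → λ = L / W
= 153.04 / 7.95
= 19.25 per hour


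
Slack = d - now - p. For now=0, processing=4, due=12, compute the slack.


Slack = due - current_time - processing
= 12 - 0 - 4
= 8


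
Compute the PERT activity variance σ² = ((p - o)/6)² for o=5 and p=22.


σ² = ((p - o) / 6)² = (p - o)² / 36
= (22 - 5)² / 36
= 17² / 36
= 289 / 36
= 8.0278


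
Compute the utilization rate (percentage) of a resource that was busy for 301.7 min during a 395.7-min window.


Utilization = busy / total × 100
= 301.7 / 395.7 × 100
= 76.2%


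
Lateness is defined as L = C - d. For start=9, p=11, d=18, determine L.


Completion = 9 + 11 = 20
Lateness = C - d = 20 - 18
= 2


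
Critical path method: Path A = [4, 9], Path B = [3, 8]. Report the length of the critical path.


Path A: 4 + 9 = 13
Path B: 3 + 8 = 11
Critical path = longest = max(13, 11)
= 13 (Path A)


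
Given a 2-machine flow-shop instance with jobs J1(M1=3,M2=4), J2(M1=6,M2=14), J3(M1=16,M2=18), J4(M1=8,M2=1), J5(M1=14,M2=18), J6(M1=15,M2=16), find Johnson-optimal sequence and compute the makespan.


Johnson's rule:
Group 1 (M1≤M2, sort by M1): ['J1', 'J2', 'J5', 'J6', 'J3']
Group 2 (M1>M2, sort desc M2): ['J4']
Sequence: J1 → J2 → J5 → J6 → J3 → J4
Makespan calculation:
  J1: M1 done=3, M2 done=7
  J2: M1 done=9, M2 done=23
  J5: M1 done=23, M2 done=41
  J6: M1 done=38, M2 done=57
  J3: M1 done=54, M2 done=75
  J4: M1 done=62, M2 done=76
= Sequence: J1 → J2 → J5 → J6 → J3 → J4, Makespan: 76


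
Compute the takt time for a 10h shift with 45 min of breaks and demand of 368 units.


Available = 10×60 - 45 = 555 min
Takt time = 555 / 368
= 1.51 min/unit


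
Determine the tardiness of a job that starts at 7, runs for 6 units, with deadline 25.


Completion = start + processing = 7 + 6 = 13
Tardiness = max(0, C - d) = max(0, 13 - 25)
= max(0, -12)
= 0


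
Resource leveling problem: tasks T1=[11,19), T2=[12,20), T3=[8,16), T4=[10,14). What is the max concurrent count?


Check each time point for overlaps:
  t=12: 4 tasks active (T1, T2, T3, T4)
Max concurrent = 4


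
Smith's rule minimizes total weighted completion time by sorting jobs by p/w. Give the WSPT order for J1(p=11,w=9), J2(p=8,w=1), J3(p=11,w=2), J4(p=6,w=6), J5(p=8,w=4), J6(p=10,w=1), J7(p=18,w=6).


WSPT (Smith's rule): sort by p/w ascending
  J4: p/w = 6/6 = 1.000
  J1: p/w = 11/9 = 1.222
  J5: p/w = 8/4 = 2.000
  J7: p/w = 18/6 = 3.000
  J3: p/w = 11/2 = 5.500
  J2: p/w = 8/1 = 8.000
  J6: p/w = 10/1 = 10.000
Order: J4 → J1 → J5 → J7 → J3 → J2 → J6


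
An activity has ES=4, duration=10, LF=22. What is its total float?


EF = ES + duration = 4 + 10 = 14
LS = LF - duration = 22 - 10 = 12
Total Float = LF - EF = 22 - 14
(or LS - ES = 12 - 4)
= 8


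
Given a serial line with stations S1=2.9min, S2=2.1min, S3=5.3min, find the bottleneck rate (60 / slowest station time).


Bottleneck = longest station time
Station times: [2.9, 2.1, 5.3]
Max = 5.3 min
Rate = 60 / 5.3
= 11.32 units/hour (bottleneck: 5.3min)


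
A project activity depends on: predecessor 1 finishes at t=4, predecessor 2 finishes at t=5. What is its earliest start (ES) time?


ES = max of all predecessor completion times
Predecessors: [4, 5]
ES = max(4, 5)
= 5


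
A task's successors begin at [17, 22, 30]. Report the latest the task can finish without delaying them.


LF = min of all successor start times
Successors start at: [17, 22, 30]
LF = min(17, 22, 30)
= 17


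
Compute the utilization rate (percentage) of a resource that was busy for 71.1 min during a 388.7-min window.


Utilization = busy / total × 100
= 71.1 / 388.7 × 100
= 18.3%


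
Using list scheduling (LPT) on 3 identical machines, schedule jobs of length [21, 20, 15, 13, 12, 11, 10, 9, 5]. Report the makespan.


Jobs (LPT sorted): [21, 20, 15, 13, 12, 11, 10, 9, 5]
Machines: 3
  J=21 → Machine 1 (load: 0+21=21)
  J=20 → Machine 2 (load: 0+20=20)
  J=15 → Machine 3 (load: 0+15=15)
  J=13 → Machine 3 (load: 15+13=28)
  J=12 → Machine 2 (load: 20+12=32)
  J=11 → Machine 1 (load: 21+11=32)
  J=10 → Machine 3 (load: 28+10=38)
  J=9 → Machine 1 (load: 32+9=41)
  J=5 → Machine 2 (load: 32+5=37)
Machine loads: [41, 37, 38]
Makespan = max = 41 time units


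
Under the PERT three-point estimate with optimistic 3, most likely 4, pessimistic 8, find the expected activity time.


te = (o + 4m + p) / 6
= (3 + 4×4 + 8) / 6
= (3 + 16 + 8) / 6
= 27 / 6
= 4.50


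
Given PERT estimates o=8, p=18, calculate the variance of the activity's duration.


σ² = ((p - o) / 6)² = (p - o)² / 36
= (18 - 8)² / 36
= 10² / 36
= 100 / 36
= 2.7778


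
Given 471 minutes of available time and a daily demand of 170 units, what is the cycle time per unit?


Cycle time = available time / demand
= 471 / 170
= 2.77 min/unit


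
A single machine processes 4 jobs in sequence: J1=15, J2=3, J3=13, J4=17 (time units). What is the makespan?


Sequential makespan: sum all processing times
= 15 + 3 + 13 + 17
= 48 time units


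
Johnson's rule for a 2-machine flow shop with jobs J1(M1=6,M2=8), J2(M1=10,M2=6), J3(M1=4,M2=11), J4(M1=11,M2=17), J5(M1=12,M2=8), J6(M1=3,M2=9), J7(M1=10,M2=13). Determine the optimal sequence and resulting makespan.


Johnson's rule:
Group 1 (M1≤M2, sort by M1): ['J6', 'J3', 'J1', 'J7', 'J4']
Group 2 (M1>M2, sort desc M2): ['J5', 'J2']
Sequence: J6 → J3 → J1 → J7 → J4 → J5 → J2
Makespan calculation:
  J6: M1 done=3, M2 done=12
  J3: M1 done=7, M2 done=23
  J1: M1 done=13, M2 done=31
  J7: M1 done=23, M2 done=44
  J4: M1 done=34, M2 done=61
  J5: M1 done=46, M2 done=69
  J2: M1 done=56, M2 done=75
= Sequence: J6 → J3 → J1 → J7 → J4 → J5 → J2, Makespan: 75


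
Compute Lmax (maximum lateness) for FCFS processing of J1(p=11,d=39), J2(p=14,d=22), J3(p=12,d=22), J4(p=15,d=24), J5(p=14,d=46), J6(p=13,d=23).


Lateness per job (L = C - d):
  J1: C=11, d=39, L=-28
  J2: C=25, d=22, L=3
  J3: C=37, d=22, L=15
  J4: C=52, d=24, L=28
  J5: C=66, d=46, L=20
  J6: C=79, d=23, L=56
Lmax = max(-28, 3, 15, 28, 20, 56)
= 56
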